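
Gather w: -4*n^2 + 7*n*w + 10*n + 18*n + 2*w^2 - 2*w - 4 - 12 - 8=-4*n^2 + 28*n + 2*w^2 + w*(7*n - 2) - 24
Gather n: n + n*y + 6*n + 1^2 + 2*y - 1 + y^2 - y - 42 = n*(y + 7) + y^2 + y - 42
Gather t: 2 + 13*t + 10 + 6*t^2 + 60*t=6*t^2 + 73*t + 12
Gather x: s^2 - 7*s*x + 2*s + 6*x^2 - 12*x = s^2 + 2*s + 6*x^2 + x*(-7*s - 12)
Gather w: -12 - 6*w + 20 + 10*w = 4*w + 8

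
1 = 1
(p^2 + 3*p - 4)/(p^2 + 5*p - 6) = (p + 4)/(p + 6)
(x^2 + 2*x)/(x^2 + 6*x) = (x + 2)/(x + 6)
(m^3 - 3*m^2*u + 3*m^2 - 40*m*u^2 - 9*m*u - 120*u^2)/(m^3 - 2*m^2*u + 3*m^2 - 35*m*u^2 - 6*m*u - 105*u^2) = (-m + 8*u)/(-m + 7*u)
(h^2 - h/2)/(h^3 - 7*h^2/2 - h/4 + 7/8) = 4*h/(4*h^2 - 12*h - 7)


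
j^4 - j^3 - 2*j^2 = j^2*(j - 2)*(j + 1)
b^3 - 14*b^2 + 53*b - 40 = (b - 8)*(b - 5)*(b - 1)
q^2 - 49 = (q - 7)*(q + 7)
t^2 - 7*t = t*(t - 7)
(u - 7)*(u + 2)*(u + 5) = u^3 - 39*u - 70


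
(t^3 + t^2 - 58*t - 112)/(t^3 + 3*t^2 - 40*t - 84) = (t - 8)/(t - 6)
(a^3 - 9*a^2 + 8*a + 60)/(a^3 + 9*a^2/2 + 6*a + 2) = 2*(a^2 - 11*a + 30)/(2*a^2 + 5*a + 2)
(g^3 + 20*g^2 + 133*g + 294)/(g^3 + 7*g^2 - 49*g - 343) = (g + 6)/(g - 7)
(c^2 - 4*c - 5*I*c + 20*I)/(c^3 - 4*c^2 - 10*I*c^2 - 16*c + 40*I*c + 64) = (c - 5*I)/(c^2 - 10*I*c - 16)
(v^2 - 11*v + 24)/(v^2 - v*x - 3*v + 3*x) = (8 - v)/(-v + x)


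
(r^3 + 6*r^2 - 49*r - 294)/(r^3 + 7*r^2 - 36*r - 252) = (r - 7)/(r - 6)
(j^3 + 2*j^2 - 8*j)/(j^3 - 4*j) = (j + 4)/(j + 2)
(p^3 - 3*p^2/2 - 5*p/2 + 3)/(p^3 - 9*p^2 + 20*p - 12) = (p + 3/2)/(p - 6)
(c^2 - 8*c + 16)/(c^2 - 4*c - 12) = (-c^2 + 8*c - 16)/(-c^2 + 4*c + 12)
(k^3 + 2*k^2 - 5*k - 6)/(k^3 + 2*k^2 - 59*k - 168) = (k^2 - k - 2)/(k^2 - k - 56)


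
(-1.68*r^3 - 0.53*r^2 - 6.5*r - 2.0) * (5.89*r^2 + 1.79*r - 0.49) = -9.8952*r^5 - 6.1289*r^4 - 38.4105*r^3 - 23.1553*r^2 - 0.395*r + 0.98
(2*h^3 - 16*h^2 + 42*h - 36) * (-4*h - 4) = -8*h^4 + 56*h^3 - 104*h^2 - 24*h + 144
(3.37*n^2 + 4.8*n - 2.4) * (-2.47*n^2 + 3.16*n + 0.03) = -8.3239*n^4 - 1.2068*n^3 + 21.1971*n^2 - 7.44*n - 0.072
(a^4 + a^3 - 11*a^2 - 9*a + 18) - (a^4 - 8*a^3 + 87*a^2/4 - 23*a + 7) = 9*a^3 - 131*a^2/4 + 14*a + 11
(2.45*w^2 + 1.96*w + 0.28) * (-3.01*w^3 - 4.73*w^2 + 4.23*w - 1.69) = -7.3745*w^5 - 17.4881*w^4 + 0.2499*w^3 + 2.8259*w^2 - 2.128*w - 0.4732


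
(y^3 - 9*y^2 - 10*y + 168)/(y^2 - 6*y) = y - 3 - 28/y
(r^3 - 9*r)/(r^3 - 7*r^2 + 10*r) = (r^2 - 9)/(r^2 - 7*r + 10)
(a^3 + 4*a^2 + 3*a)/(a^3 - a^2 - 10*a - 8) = a*(a + 3)/(a^2 - 2*a - 8)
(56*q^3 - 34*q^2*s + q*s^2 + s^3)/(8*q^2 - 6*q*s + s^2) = 7*q + s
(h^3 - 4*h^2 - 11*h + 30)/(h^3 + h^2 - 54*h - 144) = (h^2 - 7*h + 10)/(h^2 - 2*h - 48)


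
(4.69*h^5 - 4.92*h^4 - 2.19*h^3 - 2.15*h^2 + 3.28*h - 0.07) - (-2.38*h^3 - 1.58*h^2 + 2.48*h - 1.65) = 4.69*h^5 - 4.92*h^4 + 0.19*h^3 - 0.57*h^2 + 0.8*h + 1.58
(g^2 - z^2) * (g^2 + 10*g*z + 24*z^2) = g^4 + 10*g^3*z + 23*g^2*z^2 - 10*g*z^3 - 24*z^4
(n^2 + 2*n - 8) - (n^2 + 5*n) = -3*n - 8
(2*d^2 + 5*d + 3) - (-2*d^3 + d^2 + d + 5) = 2*d^3 + d^2 + 4*d - 2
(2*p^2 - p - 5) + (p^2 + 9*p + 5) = 3*p^2 + 8*p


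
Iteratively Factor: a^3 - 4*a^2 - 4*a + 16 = (a + 2)*(a^2 - 6*a + 8) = (a - 4)*(a + 2)*(a - 2)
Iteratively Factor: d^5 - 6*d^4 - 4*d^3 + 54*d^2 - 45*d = (d - 1)*(d^4 - 5*d^3 - 9*d^2 + 45*d) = d*(d - 1)*(d^3 - 5*d^2 - 9*d + 45) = d*(d - 3)*(d - 1)*(d^2 - 2*d - 15) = d*(d - 5)*(d - 3)*(d - 1)*(d + 3)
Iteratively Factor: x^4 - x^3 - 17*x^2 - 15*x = (x + 3)*(x^3 - 4*x^2 - 5*x) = (x + 1)*(x + 3)*(x^2 - 5*x) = (x - 5)*(x + 1)*(x + 3)*(x)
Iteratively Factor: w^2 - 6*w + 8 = (w - 4)*(w - 2)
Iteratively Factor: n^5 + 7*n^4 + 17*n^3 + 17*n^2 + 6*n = (n + 1)*(n^4 + 6*n^3 + 11*n^2 + 6*n) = (n + 1)*(n + 3)*(n^3 + 3*n^2 + 2*n) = n*(n + 1)*(n + 3)*(n^2 + 3*n + 2) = n*(n + 1)*(n + 2)*(n + 3)*(n + 1)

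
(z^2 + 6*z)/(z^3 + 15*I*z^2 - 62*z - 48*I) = z*(z + 6)/(z^3 + 15*I*z^2 - 62*z - 48*I)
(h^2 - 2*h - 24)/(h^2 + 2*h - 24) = (h^2 - 2*h - 24)/(h^2 + 2*h - 24)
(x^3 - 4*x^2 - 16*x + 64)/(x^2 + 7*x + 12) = (x^2 - 8*x + 16)/(x + 3)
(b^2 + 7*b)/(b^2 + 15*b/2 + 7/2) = 2*b/(2*b + 1)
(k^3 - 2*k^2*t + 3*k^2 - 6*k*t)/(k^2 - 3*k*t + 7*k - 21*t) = k*(k^2 - 2*k*t + 3*k - 6*t)/(k^2 - 3*k*t + 7*k - 21*t)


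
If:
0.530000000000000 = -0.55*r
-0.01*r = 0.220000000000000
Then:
No Solution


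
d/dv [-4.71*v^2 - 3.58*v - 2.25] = -9.42*v - 3.58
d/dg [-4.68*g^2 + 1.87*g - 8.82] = 1.87 - 9.36*g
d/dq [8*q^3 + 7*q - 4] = 24*q^2 + 7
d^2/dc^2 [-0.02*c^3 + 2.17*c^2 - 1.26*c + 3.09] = 4.34 - 0.12*c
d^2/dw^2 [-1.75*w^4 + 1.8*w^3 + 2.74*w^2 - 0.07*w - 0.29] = -21.0*w^2 + 10.8*w + 5.48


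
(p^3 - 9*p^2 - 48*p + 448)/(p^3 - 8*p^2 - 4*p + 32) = (p^2 - p - 56)/(p^2 - 4)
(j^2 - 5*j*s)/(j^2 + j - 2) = j*(j - 5*s)/(j^2 + j - 2)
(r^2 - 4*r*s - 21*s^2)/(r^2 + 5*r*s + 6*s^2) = (r - 7*s)/(r + 2*s)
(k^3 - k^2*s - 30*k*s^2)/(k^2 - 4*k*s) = (k^2 - k*s - 30*s^2)/(k - 4*s)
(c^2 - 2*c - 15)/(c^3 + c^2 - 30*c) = (c + 3)/(c*(c + 6))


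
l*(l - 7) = l^2 - 7*l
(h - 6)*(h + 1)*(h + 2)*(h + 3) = h^4 - 25*h^2 - 60*h - 36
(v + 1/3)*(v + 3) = v^2 + 10*v/3 + 1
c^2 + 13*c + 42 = (c + 6)*(c + 7)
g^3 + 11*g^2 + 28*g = g*(g + 4)*(g + 7)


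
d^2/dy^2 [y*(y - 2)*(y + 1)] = 6*y - 2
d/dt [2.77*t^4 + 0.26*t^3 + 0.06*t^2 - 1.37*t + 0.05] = 11.08*t^3 + 0.78*t^2 + 0.12*t - 1.37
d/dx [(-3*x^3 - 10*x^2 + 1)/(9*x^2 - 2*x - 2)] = (-27*x^4 + 12*x^3 + 38*x^2 + 22*x + 2)/(81*x^4 - 36*x^3 - 32*x^2 + 8*x + 4)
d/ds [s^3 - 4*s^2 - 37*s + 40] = 3*s^2 - 8*s - 37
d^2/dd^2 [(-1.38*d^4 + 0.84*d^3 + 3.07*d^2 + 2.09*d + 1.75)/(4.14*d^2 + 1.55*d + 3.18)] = (-47.305296*d^6 - 53.13276*d^5 - 128.900556*d^4 - 94.670508*d^3 - 205.156368*d^2 - 46.746612*d + 3.817466)/(70.957944*d^6 + 79.69914*d^5 + 193.350834*d^4 + 126.160235*d^3 + 148.515858*d^2 + 47.02266*d + 32.157432)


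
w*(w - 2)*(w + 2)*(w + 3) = w^4 + 3*w^3 - 4*w^2 - 12*w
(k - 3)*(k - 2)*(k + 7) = k^3 + 2*k^2 - 29*k + 42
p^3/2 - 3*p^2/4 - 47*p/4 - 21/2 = (p/2 + 1/2)*(p - 6)*(p + 7/2)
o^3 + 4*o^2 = o^2*(o + 4)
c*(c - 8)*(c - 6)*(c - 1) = c^4 - 15*c^3 + 62*c^2 - 48*c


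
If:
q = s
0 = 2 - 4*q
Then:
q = 1/2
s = 1/2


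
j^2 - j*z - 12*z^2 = (j - 4*z)*(j + 3*z)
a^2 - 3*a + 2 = (a - 2)*(a - 1)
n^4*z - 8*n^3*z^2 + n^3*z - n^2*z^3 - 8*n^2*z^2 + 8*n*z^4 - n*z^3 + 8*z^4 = (n - 8*z)*(n - z)*(n + z)*(n*z + z)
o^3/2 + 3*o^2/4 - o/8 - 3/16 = (o/2 + 1/4)*(o - 1/2)*(o + 3/2)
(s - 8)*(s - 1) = s^2 - 9*s + 8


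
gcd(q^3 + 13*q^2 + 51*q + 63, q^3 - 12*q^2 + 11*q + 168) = q + 3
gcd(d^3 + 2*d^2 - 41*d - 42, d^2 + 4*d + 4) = 1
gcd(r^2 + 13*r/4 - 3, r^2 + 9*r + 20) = r + 4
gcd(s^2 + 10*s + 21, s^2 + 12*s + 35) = s + 7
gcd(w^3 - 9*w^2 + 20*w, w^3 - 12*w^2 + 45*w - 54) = 1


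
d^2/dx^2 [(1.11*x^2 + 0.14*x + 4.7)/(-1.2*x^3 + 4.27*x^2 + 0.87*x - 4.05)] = (-3.1968*x^6 - 1.20960000000002*x^5 - 83.86488*x^4 + 463.698746*x^3 - 591.73689*x^2 + 17.76528*x - 207.07389)/(1.728*x^9 - 18.4464*x^8 + 61.88004*x^7 - 33.611203*x^6 - 169.376229*x^5 + 186.464646*x^4 + 148.662567*x^3 - 200.91969*x^2 - 42.810525*x + 66.430125)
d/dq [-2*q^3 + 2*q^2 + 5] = 2*q*(2 - 3*q)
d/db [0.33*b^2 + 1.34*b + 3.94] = 0.66*b + 1.34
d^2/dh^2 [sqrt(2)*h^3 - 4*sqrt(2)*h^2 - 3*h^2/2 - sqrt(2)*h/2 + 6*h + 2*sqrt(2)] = 6*sqrt(2)*h - 8*sqrt(2) - 3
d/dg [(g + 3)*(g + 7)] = 2*g + 10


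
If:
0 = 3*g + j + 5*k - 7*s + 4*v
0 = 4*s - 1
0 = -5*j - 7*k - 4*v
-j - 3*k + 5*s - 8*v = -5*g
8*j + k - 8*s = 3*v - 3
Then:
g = 829/1692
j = 281/1692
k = -17/36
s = 1/4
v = 349/564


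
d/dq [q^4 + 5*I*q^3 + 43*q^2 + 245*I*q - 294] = 4*q^3 + 15*I*q^2 + 86*q + 245*I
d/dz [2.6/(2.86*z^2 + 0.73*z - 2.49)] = (-14.872*z - 1.898)/(2.86*z^2 + 0.73*z - 2.49)^2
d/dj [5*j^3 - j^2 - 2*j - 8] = 15*j^2 - 2*j - 2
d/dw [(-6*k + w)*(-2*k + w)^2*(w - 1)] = (2*k - w)*((-6*k + w)*(2*k - w) + (2*k - w)*(w - 1) + 2*(6*k - w)*(w - 1))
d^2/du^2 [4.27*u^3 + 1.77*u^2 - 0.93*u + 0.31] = 25.62*u + 3.54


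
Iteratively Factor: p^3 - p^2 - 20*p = (p - 5)*(p^2 + 4*p) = (p - 5)*(p + 4)*(p)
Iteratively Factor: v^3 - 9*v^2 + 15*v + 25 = (v - 5)*(v^2 - 4*v - 5) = (v - 5)^2*(v + 1)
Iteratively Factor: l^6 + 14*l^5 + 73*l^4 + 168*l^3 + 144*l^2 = (l + 3)*(l^5 + 11*l^4 + 40*l^3 + 48*l^2) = l*(l + 3)*(l^4 + 11*l^3 + 40*l^2 + 48*l) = l^2*(l + 3)*(l^3 + 11*l^2 + 40*l + 48) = l^2*(l + 3)*(l + 4)*(l^2 + 7*l + 12) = l^2*(l + 3)*(l + 4)^2*(l + 3)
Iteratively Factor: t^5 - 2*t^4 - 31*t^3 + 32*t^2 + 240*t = (t - 5)*(t^4 + 3*t^3 - 16*t^2 - 48*t) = (t - 5)*(t + 3)*(t^3 - 16*t) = (t - 5)*(t + 3)*(t + 4)*(t^2 - 4*t) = t*(t - 5)*(t + 3)*(t + 4)*(t - 4)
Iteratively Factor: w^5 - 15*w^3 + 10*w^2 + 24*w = (w + 4)*(w^4 - 4*w^3 + w^2 + 6*w) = (w - 3)*(w + 4)*(w^3 - w^2 - 2*w) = (w - 3)*(w + 1)*(w + 4)*(w^2 - 2*w) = (w - 3)*(w - 2)*(w + 1)*(w + 4)*(w)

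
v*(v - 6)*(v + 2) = v^3 - 4*v^2 - 12*v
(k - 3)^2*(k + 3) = k^3 - 3*k^2 - 9*k + 27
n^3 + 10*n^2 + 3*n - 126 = (n - 3)*(n + 6)*(n + 7)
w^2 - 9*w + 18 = (w - 6)*(w - 3)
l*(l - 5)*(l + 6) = l^3 + l^2 - 30*l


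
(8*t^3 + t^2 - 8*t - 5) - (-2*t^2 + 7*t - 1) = 8*t^3 + 3*t^2 - 15*t - 4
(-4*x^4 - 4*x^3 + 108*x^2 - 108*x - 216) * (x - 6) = -4*x^5 + 20*x^4 + 132*x^3 - 756*x^2 + 432*x + 1296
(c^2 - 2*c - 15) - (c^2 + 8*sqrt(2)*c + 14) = -8*sqrt(2)*c - 2*c - 29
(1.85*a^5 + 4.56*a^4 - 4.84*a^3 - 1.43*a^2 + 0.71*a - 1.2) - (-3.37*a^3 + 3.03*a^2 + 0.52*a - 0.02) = 1.85*a^5 + 4.56*a^4 - 1.47*a^3 - 4.46*a^2 + 0.19*a - 1.18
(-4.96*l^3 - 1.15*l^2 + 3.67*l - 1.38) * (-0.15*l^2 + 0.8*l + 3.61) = 0.744*l^5 - 3.7955*l^4 - 19.3761*l^3 - 1.0085*l^2 + 12.1447*l - 4.9818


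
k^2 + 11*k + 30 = (k + 5)*(k + 6)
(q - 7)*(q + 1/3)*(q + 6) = q^3 - 2*q^2/3 - 127*q/3 - 14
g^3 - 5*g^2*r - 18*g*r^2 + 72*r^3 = (g - 6*r)*(g - 3*r)*(g + 4*r)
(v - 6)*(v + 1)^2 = v^3 - 4*v^2 - 11*v - 6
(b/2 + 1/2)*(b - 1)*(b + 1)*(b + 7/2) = b^4/2 + 9*b^3/4 + 5*b^2/4 - 9*b/4 - 7/4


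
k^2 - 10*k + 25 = (k - 5)^2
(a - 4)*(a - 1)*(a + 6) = a^3 + a^2 - 26*a + 24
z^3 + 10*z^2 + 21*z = z*(z + 3)*(z + 7)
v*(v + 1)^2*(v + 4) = v^4 + 6*v^3 + 9*v^2 + 4*v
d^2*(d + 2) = d^3 + 2*d^2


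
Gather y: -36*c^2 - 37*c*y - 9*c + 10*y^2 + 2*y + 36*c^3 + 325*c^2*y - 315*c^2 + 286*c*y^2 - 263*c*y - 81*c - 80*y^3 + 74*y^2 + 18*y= 36*c^3 - 351*c^2 - 90*c - 80*y^3 + y^2*(286*c + 84) + y*(325*c^2 - 300*c + 20)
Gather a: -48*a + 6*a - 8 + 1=-42*a - 7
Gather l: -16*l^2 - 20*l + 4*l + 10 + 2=-16*l^2 - 16*l + 12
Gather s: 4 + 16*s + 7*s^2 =7*s^2 + 16*s + 4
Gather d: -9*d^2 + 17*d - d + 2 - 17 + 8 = -9*d^2 + 16*d - 7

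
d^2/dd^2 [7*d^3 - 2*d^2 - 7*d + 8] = 42*d - 4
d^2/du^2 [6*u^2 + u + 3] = 12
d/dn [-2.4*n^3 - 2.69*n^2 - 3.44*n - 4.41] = -7.2*n^2 - 5.38*n - 3.44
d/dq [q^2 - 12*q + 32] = 2*q - 12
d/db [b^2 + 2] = 2*b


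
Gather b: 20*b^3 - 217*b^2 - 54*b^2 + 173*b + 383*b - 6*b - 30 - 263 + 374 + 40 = 20*b^3 - 271*b^2 + 550*b + 121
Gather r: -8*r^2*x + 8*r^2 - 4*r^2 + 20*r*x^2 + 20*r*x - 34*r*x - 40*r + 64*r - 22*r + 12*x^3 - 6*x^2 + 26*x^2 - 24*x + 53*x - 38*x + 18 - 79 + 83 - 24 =r^2*(4 - 8*x) + r*(20*x^2 - 14*x + 2) + 12*x^3 + 20*x^2 - 9*x - 2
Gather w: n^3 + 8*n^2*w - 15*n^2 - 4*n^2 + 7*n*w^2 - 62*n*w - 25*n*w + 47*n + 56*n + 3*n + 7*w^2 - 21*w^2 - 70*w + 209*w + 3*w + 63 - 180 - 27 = n^3 - 19*n^2 + 106*n + w^2*(7*n - 14) + w*(8*n^2 - 87*n + 142) - 144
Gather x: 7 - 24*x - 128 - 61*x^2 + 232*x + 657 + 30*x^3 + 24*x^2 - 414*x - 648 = 30*x^3 - 37*x^2 - 206*x - 112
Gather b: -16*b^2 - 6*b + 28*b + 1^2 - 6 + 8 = -16*b^2 + 22*b + 3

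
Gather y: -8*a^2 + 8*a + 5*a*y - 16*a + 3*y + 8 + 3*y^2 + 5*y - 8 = -8*a^2 - 8*a + 3*y^2 + y*(5*a + 8)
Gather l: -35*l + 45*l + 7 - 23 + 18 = 10*l + 2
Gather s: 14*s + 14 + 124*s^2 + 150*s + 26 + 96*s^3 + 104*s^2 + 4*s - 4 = 96*s^3 + 228*s^2 + 168*s + 36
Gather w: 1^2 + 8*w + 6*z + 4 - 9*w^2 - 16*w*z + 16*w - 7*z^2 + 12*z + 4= -9*w^2 + w*(24 - 16*z) - 7*z^2 + 18*z + 9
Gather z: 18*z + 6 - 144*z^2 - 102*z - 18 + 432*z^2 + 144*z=288*z^2 + 60*z - 12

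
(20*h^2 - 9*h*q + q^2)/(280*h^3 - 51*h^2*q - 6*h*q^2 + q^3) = (-4*h + q)/(-56*h^2 - h*q + q^2)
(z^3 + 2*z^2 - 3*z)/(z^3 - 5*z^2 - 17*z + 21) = z/(z - 7)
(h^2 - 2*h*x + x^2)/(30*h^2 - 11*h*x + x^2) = (h^2 - 2*h*x + x^2)/(30*h^2 - 11*h*x + x^2)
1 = 1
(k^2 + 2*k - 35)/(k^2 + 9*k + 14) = (k - 5)/(k + 2)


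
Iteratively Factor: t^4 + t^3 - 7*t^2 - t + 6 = (t - 2)*(t^3 + 3*t^2 - t - 3) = (t - 2)*(t + 3)*(t^2 - 1) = (t - 2)*(t - 1)*(t + 3)*(t + 1)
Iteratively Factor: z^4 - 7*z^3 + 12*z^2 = (z - 3)*(z^3 - 4*z^2) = z*(z - 3)*(z^2 - 4*z) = z^2*(z - 3)*(z - 4)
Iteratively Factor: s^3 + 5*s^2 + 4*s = (s + 4)*(s^2 + s) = s*(s + 4)*(s + 1)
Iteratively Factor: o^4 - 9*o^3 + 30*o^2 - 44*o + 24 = (o - 2)*(o^3 - 7*o^2 + 16*o - 12) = (o - 3)*(o - 2)*(o^2 - 4*o + 4) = (o - 3)*(o - 2)^2*(o - 2)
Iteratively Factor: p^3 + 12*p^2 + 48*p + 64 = (p + 4)*(p^2 + 8*p + 16) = (p + 4)^2*(p + 4)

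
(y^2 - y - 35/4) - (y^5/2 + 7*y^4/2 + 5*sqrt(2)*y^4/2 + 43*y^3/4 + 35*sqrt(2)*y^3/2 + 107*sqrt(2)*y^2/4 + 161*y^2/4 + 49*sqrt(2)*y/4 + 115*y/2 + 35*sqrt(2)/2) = -y^5/2 - 5*sqrt(2)*y^4/2 - 7*y^4/2 - 35*sqrt(2)*y^3/2 - 43*y^3/4 - 157*y^2/4 - 107*sqrt(2)*y^2/4 - 117*y/2 - 49*sqrt(2)*y/4 - 35*sqrt(2)/2 - 35/4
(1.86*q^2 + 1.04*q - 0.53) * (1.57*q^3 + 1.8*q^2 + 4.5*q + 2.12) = 2.9202*q^5 + 4.9808*q^4 + 9.4099*q^3 + 7.6692*q^2 - 0.1802*q - 1.1236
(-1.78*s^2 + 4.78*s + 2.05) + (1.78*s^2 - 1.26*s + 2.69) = 3.52*s + 4.74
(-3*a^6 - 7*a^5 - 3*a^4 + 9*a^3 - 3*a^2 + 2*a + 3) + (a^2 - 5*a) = -3*a^6 - 7*a^5 - 3*a^4 + 9*a^3 - 2*a^2 - 3*a + 3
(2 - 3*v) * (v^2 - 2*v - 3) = -3*v^3 + 8*v^2 + 5*v - 6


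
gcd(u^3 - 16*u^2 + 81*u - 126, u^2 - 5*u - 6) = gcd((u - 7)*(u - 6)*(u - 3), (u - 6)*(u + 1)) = u - 6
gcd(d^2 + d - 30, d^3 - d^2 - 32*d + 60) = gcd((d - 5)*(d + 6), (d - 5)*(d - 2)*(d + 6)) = d^2 + d - 30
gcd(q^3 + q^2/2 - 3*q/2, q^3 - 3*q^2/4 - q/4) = q^2 - q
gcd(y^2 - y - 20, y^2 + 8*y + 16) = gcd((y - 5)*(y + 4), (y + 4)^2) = y + 4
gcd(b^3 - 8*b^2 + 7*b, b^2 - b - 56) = 1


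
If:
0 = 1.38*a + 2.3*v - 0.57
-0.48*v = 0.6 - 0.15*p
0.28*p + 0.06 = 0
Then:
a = 2.61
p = -0.21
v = -1.32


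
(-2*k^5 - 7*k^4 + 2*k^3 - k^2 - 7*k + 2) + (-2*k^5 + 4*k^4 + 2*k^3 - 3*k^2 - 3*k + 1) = -4*k^5 - 3*k^4 + 4*k^3 - 4*k^2 - 10*k + 3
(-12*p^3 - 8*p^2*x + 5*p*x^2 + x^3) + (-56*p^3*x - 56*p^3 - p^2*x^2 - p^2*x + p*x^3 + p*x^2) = -56*p^3*x - 68*p^3 - p^2*x^2 - 9*p^2*x + p*x^3 + 6*p*x^2 + x^3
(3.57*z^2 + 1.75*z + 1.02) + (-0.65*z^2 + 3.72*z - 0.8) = 2.92*z^2 + 5.47*z + 0.22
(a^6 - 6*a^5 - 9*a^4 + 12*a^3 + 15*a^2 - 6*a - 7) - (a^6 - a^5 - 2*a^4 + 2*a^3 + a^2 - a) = -5*a^5 - 7*a^4 + 10*a^3 + 14*a^2 - 5*a - 7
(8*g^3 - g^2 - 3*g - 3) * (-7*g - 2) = -56*g^4 - 9*g^3 + 23*g^2 + 27*g + 6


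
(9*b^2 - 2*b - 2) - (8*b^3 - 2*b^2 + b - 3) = -8*b^3 + 11*b^2 - 3*b + 1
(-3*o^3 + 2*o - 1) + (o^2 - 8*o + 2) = -3*o^3 + o^2 - 6*o + 1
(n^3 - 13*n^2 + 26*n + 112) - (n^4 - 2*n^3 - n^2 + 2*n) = -n^4 + 3*n^3 - 12*n^2 + 24*n + 112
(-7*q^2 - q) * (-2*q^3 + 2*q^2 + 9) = 14*q^5 - 12*q^4 - 2*q^3 - 63*q^2 - 9*q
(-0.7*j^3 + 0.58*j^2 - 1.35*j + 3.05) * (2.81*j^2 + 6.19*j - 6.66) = -1.967*j^5 - 2.7032*j^4 + 4.4587*j^3 - 3.6488*j^2 + 27.8705*j - 20.313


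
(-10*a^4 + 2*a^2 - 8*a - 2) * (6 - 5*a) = 50*a^5 - 60*a^4 - 10*a^3 + 52*a^2 - 38*a - 12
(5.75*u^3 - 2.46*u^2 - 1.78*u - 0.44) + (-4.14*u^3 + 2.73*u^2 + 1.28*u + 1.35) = 1.61*u^3 + 0.27*u^2 - 0.5*u + 0.91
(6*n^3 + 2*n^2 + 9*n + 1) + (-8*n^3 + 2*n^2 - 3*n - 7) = -2*n^3 + 4*n^2 + 6*n - 6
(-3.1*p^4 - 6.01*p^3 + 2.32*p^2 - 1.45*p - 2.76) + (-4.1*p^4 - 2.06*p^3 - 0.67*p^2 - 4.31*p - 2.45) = -7.2*p^4 - 8.07*p^3 + 1.65*p^2 - 5.76*p - 5.21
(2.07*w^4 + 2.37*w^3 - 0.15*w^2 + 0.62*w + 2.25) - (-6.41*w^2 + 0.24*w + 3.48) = 2.07*w^4 + 2.37*w^3 + 6.26*w^2 + 0.38*w - 1.23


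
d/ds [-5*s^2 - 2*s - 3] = -10*s - 2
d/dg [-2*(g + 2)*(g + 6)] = -4*g - 16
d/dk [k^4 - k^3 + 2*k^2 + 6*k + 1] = 4*k^3 - 3*k^2 + 4*k + 6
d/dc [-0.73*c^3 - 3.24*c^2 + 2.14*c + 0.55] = -2.19*c^2 - 6.48*c + 2.14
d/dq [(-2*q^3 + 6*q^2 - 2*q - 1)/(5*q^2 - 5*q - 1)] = (-10*q^4 + 20*q^3 - 14*q^2 - 2*q - 3)/(25*q^4 - 50*q^3 + 15*q^2 + 10*q + 1)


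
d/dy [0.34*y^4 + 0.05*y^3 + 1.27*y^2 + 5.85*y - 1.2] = 1.36*y^3 + 0.15*y^2 + 2.54*y + 5.85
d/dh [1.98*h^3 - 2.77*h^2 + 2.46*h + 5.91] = 5.94*h^2 - 5.54*h + 2.46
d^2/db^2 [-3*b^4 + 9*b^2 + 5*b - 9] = 18 - 36*b^2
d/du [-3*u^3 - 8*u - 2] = -9*u^2 - 8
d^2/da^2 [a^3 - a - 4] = 6*a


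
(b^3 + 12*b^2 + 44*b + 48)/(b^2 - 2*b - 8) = (b^2 + 10*b + 24)/(b - 4)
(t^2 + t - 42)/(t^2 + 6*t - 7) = (t - 6)/(t - 1)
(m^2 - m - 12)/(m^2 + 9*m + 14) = (m^2 - m - 12)/(m^2 + 9*m + 14)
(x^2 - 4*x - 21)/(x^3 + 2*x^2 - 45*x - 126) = 1/(x + 6)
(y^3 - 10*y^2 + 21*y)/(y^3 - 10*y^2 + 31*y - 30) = y*(y - 7)/(y^2 - 7*y + 10)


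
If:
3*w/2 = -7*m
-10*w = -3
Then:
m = -9/140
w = 3/10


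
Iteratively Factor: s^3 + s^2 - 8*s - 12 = (s + 2)*(s^2 - s - 6) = (s - 3)*(s + 2)*(s + 2)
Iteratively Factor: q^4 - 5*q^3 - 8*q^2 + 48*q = (q - 4)*(q^3 - q^2 - 12*q) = q*(q - 4)*(q^2 - q - 12) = q*(q - 4)^2*(q + 3)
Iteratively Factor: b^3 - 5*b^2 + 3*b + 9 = (b + 1)*(b^2 - 6*b + 9) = (b - 3)*(b + 1)*(b - 3)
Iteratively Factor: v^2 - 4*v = (v - 4)*(v)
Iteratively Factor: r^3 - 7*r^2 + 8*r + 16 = (r - 4)*(r^2 - 3*r - 4) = (r - 4)^2*(r + 1)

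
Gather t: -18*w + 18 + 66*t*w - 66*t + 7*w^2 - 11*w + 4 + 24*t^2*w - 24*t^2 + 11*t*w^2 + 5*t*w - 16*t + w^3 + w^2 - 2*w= t^2*(24*w - 24) + t*(11*w^2 + 71*w - 82) + w^3 + 8*w^2 - 31*w + 22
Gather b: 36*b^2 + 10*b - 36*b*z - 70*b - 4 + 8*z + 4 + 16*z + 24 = 36*b^2 + b*(-36*z - 60) + 24*z + 24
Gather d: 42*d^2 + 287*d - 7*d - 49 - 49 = 42*d^2 + 280*d - 98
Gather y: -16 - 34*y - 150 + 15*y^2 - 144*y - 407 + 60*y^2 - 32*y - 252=75*y^2 - 210*y - 825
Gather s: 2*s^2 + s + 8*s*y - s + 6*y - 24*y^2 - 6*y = 2*s^2 + 8*s*y - 24*y^2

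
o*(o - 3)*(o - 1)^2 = o^4 - 5*o^3 + 7*o^2 - 3*o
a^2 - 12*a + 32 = (a - 8)*(a - 4)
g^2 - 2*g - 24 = (g - 6)*(g + 4)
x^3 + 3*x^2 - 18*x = x*(x - 3)*(x + 6)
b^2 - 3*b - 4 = (b - 4)*(b + 1)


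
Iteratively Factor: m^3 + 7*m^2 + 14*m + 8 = (m + 4)*(m^2 + 3*m + 2) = (m + 1)*(m + 4)*(m + 2)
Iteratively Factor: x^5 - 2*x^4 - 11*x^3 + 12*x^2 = (x + 3)*(x^4 - 5*x^3 + 4*x^2) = (x - 1)*(x + 3)*(x^3 - 4*x^2) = (x - 4)*(x - 1)*(x + 3)*(x^2) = x*(x - 4)*(x - 1)*(x + 3)*(x)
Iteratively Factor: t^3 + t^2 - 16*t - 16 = (t + 1)*(t^2 - 16) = (t - 4)*(t + 1)*(t + 4)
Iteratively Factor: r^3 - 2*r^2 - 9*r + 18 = (r - 3)*(r^2 + r - 6) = (r - 3)*(r - 2)*(r + 3)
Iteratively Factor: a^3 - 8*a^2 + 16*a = (a - 4)*(a^2 - 4*a) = a*(a - 4)*(a - 4)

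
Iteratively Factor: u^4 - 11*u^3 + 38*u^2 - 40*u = (u)*(u^3 - 11*u^2 + 38*u - 40) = u*(u - 4)*(u^2 - 7*u + 10) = u*(u - 5)*(u - 4)*(u - 2)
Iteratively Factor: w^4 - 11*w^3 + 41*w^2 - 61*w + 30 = (w - 1)*(w^3 - 10*w^2 + 31*w - 30) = (w - 3)*(w - 1)*(w^2 - 7*w + 10) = (w - 5)*(w - 3)*(w - 1)*(w - 2)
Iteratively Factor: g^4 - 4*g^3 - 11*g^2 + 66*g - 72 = (g - 3)*(g^3 - g^2 - 14*g + 24) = (g - 3)*(g + 4)*(g^2 - 5*g + 6) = (g - 3)^2*(g + 4)*(g - 2)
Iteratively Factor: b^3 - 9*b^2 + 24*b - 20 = (b - 2)*(b^2 - 7*b + 10) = (b - 2)^2*(b - 5)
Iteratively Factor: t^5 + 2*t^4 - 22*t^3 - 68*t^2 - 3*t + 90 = (t - 5)*(t^4 + 7*t^3 + 13*t^2 - 3*t - 18) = (t - 5)*(t - 1)*(t^3 + 8*t^2 + 21*t + 18) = (t - 5)*(t - 1)*(t + 2)*(t^2 + 6*t + 9) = (t - 5)*(t - 1)*(t + 2)*(t + 3)*(t + 3)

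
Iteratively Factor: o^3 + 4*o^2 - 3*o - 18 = (o - 2)*(o^2 + 6*o + 9) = (o - 2)*(o + 3)*(o + 3)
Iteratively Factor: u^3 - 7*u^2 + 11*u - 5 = (u - 5)*(u^2 - 2*u + 1) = (u - 5)*(u - 1)*(u - 1)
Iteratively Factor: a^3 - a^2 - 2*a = (a + 1)*(a^2 - 2*a) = a*(a + 1)*(a - 2)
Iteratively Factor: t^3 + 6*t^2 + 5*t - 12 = (t + 3)*(t^2 + 3*t - 4) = (t - 1)*(t + 3)*(t + 4)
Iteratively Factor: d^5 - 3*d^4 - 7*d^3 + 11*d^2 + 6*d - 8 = (d - 4)*(d^4 + d^3 - 3*d^2 - d + 2) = (d - 4)*(d + 2)*(d^3 - d^2 - d + 1) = (d - 4)*(d + 1)*(d + 2)*(d^2 - 2*d + 1) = (d - 4)*(d - 1)*(d + 1)*(d + 2)*(d - 1)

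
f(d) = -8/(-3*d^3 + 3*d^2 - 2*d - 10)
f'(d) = -8*(9*d^2 - 6*d + 2)/(-3*d^3 + 3*d^2 - 2*d - 10)^2 = 8*(-9*d^2 + 6*d - 2)/(3*d^3 - 3*d^2 + 2*d + 10)^2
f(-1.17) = -6.39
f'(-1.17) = -108.99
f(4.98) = 0.03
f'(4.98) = -0.02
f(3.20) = 0.10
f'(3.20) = -0.09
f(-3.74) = -0.04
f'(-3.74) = -0.03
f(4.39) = 0.04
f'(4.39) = -0.03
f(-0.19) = 0.84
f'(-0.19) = -0.31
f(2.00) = 0.31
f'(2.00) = -0.31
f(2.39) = 0.21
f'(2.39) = -0.21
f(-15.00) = 0.00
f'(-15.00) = 0.00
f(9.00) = 0.00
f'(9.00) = 0.00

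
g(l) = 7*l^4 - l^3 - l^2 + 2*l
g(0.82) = 3.58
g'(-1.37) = -72.89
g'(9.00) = 20153.00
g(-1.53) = 36.54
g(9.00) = 45135.00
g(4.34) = 2391.56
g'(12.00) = 47930.00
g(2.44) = 232.52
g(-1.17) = 11.01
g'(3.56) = 1220.16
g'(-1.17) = -44.61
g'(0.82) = 13.78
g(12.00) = 143304.00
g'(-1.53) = -102.25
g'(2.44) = 386.01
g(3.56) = 1073.67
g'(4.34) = 2225.72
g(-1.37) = 22.61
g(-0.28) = -0.57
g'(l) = 28*l^3 - 3*l^2 - 2*l + 2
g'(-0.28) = 1.71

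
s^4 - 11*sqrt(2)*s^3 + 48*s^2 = s^2*(s - 8*sqrt(2))*(s - 3*sqrt(2))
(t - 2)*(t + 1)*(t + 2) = t^3 + t^2 - 4*t - 4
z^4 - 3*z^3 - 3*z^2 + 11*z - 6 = (z - 3)*(z - 1)^2*(z + 2)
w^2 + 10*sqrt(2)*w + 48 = (w + 4*sqrt(2))*(w + 6*sqrt(2))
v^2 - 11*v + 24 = (v - 8)*(v - 3)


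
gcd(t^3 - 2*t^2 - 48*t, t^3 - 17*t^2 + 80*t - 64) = t - 8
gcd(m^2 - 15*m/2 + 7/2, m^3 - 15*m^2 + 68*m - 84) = m - 7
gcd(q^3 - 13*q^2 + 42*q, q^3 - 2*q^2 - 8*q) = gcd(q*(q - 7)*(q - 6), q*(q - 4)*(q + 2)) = q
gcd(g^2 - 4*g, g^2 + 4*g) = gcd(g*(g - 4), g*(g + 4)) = g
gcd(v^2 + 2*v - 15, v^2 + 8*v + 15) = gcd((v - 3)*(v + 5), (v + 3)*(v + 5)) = v + 5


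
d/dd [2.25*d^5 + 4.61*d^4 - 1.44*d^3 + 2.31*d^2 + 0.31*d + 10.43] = 11.25*d^4 + 18.44*d^3 - 4.32*d^2 + 4.62*d + 0.31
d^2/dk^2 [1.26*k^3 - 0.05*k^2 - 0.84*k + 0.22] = 7.56*k - 0.1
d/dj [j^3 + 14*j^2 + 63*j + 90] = 3*j^2 + 28*j + 63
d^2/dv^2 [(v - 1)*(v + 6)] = 2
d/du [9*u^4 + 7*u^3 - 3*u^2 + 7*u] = 36*u^3 + 21*u^2 - 6*u + 7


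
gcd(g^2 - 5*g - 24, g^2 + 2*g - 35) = 1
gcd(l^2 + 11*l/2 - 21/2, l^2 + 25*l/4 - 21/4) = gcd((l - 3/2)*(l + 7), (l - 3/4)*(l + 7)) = l + 7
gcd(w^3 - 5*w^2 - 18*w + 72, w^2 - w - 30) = w - 6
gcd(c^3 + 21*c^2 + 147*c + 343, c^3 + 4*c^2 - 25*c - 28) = c + 7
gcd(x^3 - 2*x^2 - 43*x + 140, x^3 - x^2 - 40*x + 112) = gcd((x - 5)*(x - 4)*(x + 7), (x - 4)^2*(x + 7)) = x^2 + 3*x - 28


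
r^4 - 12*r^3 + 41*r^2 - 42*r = r*(r - 7)*(r - 3)*(r - 2)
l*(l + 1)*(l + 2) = l^3 + 3*l^2 + 2*l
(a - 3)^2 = a^2 - 6*a + 9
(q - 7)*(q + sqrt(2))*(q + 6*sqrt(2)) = q^3 - 7*q^2 + 7*sqrt(2)*q^2 - 49*sqrt(2)*q + 12*q - 84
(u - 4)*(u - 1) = u^2 - 5*u + 4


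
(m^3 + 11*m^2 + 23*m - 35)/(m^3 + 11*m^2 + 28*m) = (m^2 + 4*m - 5)/(m*(m + 4))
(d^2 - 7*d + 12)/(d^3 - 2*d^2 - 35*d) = (-d^2 + 7*d - 12)/(d*(-d^2 + 2*d + 35))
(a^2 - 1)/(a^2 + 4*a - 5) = (a + 1)/(a + 5)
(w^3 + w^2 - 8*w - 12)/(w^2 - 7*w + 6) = (w^3 + w^2 - 8*w - 12)/(w^2 - 7*w + 6)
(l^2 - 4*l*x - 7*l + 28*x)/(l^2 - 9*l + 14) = (l - 4*x)/(l - 2)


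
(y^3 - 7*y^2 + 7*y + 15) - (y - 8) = y^3 - 7*y^2 + 6*y + 23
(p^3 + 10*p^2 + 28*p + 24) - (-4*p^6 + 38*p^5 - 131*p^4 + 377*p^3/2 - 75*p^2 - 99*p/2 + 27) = 4*p^6 - 38*p^5 + 131*p^4 - 375*p^3/2 + 85*p^2 + 155*p/2 - 3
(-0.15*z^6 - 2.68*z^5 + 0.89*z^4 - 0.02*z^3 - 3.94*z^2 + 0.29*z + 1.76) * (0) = 0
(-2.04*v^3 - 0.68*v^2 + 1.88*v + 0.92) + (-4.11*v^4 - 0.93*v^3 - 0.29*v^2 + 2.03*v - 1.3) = -4.11*v^4 - 2.97*v^3 - 0.97*v^2 + 3.91*v - 0.38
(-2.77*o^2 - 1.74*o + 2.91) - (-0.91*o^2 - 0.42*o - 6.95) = -1.86*o^2 - 1.32*o + 9.86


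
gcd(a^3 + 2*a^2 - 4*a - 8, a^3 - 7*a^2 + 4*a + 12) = a - 2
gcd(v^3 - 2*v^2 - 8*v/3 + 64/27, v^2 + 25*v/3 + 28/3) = v + 4/3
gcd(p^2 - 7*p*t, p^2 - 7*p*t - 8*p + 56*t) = p - 7*t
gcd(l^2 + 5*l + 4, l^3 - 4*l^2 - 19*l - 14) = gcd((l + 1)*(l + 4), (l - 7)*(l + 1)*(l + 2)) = l + 1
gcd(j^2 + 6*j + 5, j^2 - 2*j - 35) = j + 5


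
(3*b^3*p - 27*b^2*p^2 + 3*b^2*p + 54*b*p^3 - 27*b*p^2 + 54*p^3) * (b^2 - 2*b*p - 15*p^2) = 3*b^5*p - 33*b^4*p^2 + 3*b^4*p + 63*b^3*p^3 - 33*b^3*p^2 + 297*b^2*p^4 + 63*b^2*p^3 - 810*b*p^5 + 297*b*p^4 - 810*p^5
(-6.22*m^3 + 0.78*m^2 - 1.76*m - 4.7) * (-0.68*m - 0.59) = 4.2296*m^4 + 3.1394*m^3 + 0.7366*m^2 + 4.2344*m + 2.773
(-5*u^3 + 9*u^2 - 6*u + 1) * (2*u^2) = -10*u^5 + 18*u^4 - 12*u^3 + 2*u^2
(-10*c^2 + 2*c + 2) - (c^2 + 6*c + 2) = -11*c^2 - 4*c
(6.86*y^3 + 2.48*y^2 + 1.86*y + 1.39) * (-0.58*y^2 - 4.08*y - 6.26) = -3.9788*y^5 - 29.4272*y^4 - 54.1408*y^3 - 23.9198*y^2 - 17.3148*y - 8.7014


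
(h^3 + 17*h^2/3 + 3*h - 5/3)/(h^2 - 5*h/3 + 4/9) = 3*(h^2 + 6*h + 5)/(3*h - 4)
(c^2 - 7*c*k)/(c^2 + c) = (c - 7*k)/(c + 1)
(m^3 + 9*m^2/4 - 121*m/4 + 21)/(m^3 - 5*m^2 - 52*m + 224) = (m - 3/4)/(m - 8)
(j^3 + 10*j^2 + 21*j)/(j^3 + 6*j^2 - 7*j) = (j + 3)/(j - 1)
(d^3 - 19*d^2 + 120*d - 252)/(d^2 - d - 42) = (d^2 - 12*d + 36)/(d + 6)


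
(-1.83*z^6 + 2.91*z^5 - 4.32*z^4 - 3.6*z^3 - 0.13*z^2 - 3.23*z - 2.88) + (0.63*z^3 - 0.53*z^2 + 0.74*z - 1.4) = -1.83*z^6 + 2.91*z^5 - 4.32*z^4 - 2.97*z^3 - 0.66*z^2 - 2.49*z - 4.28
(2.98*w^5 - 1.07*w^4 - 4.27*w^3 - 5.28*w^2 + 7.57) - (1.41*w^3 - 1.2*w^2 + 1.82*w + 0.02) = 2.98*w^5 - 1.07*w^4 - 5.68*w^3 - 4.08*w^2 - 1.82*w + 7.55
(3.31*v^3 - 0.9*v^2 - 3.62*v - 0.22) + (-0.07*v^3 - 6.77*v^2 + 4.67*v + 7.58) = 3.24*v^3 - 7.67*v^2 + 1.05*v + 7.36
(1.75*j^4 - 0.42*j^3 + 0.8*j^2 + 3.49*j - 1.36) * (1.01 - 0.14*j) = -0.245*j^5 + 1.8263*j^4 - 0.5362*j^3 + 0.3194*j^2 + 3.7153*j - 1.3736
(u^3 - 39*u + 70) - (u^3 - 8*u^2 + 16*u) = 8*u^2 - 55*u + 70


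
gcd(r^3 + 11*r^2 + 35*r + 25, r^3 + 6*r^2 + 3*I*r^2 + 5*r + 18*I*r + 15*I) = r^2 + 6*r + 5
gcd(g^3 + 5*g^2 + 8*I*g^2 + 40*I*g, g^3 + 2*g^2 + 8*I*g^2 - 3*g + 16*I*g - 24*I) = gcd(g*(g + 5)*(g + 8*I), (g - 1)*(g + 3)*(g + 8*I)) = g + 8*I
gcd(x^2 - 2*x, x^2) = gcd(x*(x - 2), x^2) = x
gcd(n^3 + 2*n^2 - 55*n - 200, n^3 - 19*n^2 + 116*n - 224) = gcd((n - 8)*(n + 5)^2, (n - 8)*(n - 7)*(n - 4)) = n - 8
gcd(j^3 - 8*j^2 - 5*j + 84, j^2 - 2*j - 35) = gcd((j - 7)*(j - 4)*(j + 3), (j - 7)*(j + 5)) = j - 7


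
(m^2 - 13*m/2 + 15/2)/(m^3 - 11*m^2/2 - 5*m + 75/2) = (2*m - 3)/(2*m^2 - m - 15)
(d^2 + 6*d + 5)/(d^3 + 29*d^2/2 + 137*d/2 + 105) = 2*(d + 1)/(2*d^2 + 19*d + 42)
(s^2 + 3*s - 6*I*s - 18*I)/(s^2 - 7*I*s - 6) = (s + 3)/(s - I)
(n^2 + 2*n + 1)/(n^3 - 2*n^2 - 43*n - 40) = (n + 1)/(n^2 - 3*n - 40)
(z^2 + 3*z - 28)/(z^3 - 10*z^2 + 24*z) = (z + 7)/(z*(z - 6))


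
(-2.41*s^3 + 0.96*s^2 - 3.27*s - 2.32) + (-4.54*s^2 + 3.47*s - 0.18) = -2.41*s^3 - 3.58*s^2 + 0.2*s - 2.5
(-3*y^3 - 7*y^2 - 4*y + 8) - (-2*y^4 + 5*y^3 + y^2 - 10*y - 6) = 2*y^4 - 8*y^3 - 8*y^2 + 6*y + 14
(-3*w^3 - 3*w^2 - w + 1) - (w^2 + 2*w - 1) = -3*w^3 - 4*w^2 - 3*w + 2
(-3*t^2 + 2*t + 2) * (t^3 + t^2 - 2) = -3*t^5 - t^4 + 4*t^3 + 8*t^2 - 4*t - 4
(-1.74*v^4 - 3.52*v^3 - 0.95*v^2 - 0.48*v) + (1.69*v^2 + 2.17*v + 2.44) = -1.74*v^4 - 3.52*v^3 + 0.74*v^2 + 1.69*v + 2.44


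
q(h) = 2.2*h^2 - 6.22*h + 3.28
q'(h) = 4.4*h - 6.22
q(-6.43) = 134.23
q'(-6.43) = -34.51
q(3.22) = 6.06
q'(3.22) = 7.95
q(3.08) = 4.99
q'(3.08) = 7.33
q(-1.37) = 15.93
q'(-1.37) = -12.25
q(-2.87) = 39.25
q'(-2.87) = -18.85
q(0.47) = 0.84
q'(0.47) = -4.15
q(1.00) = -0.74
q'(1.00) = -1.82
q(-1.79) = 21.46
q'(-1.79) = -14.10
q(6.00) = 45.16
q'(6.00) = 20.18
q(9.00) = 125.50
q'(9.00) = 33.38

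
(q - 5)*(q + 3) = q^2 - 2*q - 15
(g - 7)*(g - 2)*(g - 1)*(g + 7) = g^4 - 3*g^3 - 47*g^2 + 147*g - 98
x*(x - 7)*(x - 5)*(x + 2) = x^4 - 10*x^3 + 11*x^2 + 70*x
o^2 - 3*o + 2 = (o - 2)*(o - 1)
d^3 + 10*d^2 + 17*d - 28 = (d - 1)*(d + 4)*(d + 7)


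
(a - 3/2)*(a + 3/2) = a^2 - 9/4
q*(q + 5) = q^2 + 5*q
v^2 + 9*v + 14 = (v + 2)*(v + 7)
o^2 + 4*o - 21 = (o - 3)*(o + 7)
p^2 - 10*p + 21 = (p - 7)*(p - 3)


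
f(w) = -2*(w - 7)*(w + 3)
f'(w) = 8 - 4*w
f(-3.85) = -18.44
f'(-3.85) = 23.40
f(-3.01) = -0.20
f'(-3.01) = 20.04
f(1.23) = 48.81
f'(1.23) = 3.08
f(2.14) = 49.96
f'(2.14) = -0.56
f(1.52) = 49.54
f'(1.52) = 1.92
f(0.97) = 47.88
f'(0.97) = 4.12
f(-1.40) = 26.88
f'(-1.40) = 13.60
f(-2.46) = 10.22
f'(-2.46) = 17.84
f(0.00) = 42.00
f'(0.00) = 8.00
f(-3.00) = 0.00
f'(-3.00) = 20.00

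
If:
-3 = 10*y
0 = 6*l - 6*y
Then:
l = -3/10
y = -3/10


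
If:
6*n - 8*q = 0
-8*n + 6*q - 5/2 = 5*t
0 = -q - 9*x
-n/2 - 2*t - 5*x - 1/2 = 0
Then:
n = -30/79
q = -45/158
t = -37/158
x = 5/158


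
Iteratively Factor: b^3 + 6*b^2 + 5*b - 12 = (b + 3)*(b^2 + 3*b - 4) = (b + 3)*(b + 4)*(b - 1)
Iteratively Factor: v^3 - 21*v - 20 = (v + 1)*(v^2 - v - 20) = (v - 5)*(v + 1)*(v + 4)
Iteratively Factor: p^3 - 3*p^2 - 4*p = (p)*(p^2 - 3*p - 4) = p*(p - 4)*(p + 1)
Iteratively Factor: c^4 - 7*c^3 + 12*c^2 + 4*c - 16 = (c + 1)*(c^3 - 8*c^2 + 20*c - 16) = (c - 2)*(c + 1)*(c^2 - 6*c + 8) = (c - 4)*(c - 2)*(c + 1)*(c - 2)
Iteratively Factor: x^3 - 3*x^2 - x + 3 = (x - 3)*(x^2 - 1) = (x - 3)*(x - 1)*(x + 1)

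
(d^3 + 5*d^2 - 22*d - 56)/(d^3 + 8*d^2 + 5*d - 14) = (d - 4)/(d - 1)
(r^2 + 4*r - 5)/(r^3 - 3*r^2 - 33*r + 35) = 1/(r - 7)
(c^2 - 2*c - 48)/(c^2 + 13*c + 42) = (c - 8)/(c + 7)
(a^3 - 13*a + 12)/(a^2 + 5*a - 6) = (a^2 + a - 12)/(a + 6)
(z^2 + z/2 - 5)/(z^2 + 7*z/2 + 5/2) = (z - 2)/(z + 1)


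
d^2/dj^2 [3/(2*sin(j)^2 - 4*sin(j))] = 3*(-2*sin(j) + 3 + 1/sin(j) - 6/sin(j)^2 + 4/sin(j)^3)/(sin(j) - 2)^3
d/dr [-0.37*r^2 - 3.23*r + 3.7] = -0.74*r - 3.23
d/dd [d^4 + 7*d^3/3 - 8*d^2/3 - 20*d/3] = 4*d^3 + 7*d^2 - 16*d/3 - 20/3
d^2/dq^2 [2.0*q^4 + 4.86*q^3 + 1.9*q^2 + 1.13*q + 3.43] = 24.0*q^2 + 29.16*q + 3.8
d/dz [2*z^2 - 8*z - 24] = 4*z - 8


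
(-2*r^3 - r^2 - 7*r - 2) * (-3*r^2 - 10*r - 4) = 6*r^5 + 23*r^4 + 39*r^3 + 80*r^2 + 48*r + 8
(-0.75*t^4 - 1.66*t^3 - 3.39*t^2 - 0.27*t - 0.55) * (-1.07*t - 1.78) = 0.8025*t^5 + 3.1112*t^4 + 6.5821*t^3 + 6.3231*t^2 + 1.0691*t + 0.979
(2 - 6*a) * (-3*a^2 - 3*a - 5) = 18*a^3 + 12*a^2 + 24*a - 10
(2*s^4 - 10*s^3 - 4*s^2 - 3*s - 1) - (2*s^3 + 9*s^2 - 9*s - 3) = 2*s^4 - 12*s^3 - 13*s^2 + 6*s + 2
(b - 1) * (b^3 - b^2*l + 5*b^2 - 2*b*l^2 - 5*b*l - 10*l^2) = b^4 - b^3*l + 4*b^3 - 2*b^2*l^2 - 4*b^2*l - 5*b^2 - 8*b*l^2 + 5*b*l + 10*l^2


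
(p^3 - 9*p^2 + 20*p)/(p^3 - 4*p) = (p^2 - 9*p + 20)/(p^2 - 4)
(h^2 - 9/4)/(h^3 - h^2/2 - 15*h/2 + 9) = (h + 3/2)/(h^2 + h - 6)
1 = 1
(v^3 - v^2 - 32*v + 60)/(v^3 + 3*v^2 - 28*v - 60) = (v - 2)/(v + 2)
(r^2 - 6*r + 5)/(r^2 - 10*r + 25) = (r - 1)/(r - 5)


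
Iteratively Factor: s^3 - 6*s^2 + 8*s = (s - 2)*(s^2 - 4*s) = s*(s - 2)*(s - 4)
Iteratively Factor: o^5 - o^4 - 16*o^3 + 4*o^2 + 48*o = (o + 3)*(o^4 - 4*o^3 - 4*o^2 + 16*o) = (o - 2)*(o + 3)*(o^3 - 2*o^2 - 8*o) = (o - 2)*(o + 2)*(o + 3)*(o^2 - 4*o) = (o - 4)*(o - 2)*(o + 2)*(o + 3)*(o)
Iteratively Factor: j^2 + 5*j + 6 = (j + 2)*(j + 3)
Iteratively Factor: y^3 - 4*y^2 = (y)*(y^2 - 4*y) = y^2*(y - 4)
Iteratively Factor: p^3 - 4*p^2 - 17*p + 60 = (p + 4)*(p^2 - 8*p + 15) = (p - 5)*(p + 4)*(p - 3)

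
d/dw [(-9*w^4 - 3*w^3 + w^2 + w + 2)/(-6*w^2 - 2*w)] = (27*w^5 + 18*w^4 + 3*w^3 + w^2 + 6*w + 1)/(w^2*(9*w^2 + 6*w + 1))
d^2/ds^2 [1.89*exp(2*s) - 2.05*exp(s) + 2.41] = (7.56*exp(s) - 2.05)*exp(s)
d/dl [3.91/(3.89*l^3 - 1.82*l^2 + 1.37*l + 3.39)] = (-45.6297*l^2 + 14.2324*l - 5.3567)/(3.89*l^3 - 1.82*l^2 + 1.37*l + 3.39)^2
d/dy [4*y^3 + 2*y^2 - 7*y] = 12*y^2 + 4*y - 7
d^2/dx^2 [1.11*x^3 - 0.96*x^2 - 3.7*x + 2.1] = 6.66*x - 1.92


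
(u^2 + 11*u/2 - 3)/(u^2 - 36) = (u - 1/2)/(u - 6)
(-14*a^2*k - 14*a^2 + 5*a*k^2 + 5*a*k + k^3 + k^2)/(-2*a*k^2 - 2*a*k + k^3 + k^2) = (7*a + k)/k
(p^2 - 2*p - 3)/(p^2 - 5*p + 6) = (p + 1)/(p - 2)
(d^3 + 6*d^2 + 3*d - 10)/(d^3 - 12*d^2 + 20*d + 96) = (d^2 + 4*d - 5)/(d^2 - 14*d + 48)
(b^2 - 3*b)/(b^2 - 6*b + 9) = b/(b - 3)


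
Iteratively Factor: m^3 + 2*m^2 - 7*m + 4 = (m + 4)*(m^2 - 2*m + 1) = (m - 1)*(m + 4)*(m - 1)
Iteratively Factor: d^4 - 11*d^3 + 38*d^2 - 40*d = (d - 2)*(d^3 - 9*d^2 + 20*d) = (d - 5)*(d - 2)*(d^2 - 4*d) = (d - 5)*(d - 4)*(d - 2)*(d)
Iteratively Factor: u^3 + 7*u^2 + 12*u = (u + 3)*(u^2 + 4*u) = u*(u + 3)*(u + 4)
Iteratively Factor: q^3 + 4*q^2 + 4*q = (q + 2)*(q^2 + 2*q) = q*(q + 2)*(q + 2)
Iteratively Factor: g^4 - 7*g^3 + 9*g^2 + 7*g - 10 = (g - 1)*(g^3 - 6*g^2 + 3*g + 10) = (g - 5)*(g - 1)*(g^2 - g - 2) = (g - 5)*(g - 2)*(g - 1)*(g + 1)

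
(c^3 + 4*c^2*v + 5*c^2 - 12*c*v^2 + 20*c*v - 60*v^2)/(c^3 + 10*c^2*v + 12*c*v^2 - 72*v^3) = (c + 5)/(c + 6*v)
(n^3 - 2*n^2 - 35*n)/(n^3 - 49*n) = (n + 5)/(n + 7)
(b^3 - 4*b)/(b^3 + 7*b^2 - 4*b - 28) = b/(b + 7)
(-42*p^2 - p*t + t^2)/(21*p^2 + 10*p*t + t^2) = (-42*p^2 - p*t + t^2)/(21*p^2 + 10*p*t + t^2)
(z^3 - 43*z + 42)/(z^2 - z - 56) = (z^2 - 7*z + 6)/(z - 8)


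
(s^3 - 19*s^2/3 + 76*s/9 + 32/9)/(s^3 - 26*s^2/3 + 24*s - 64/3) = (s + 1/3)/(s - 2)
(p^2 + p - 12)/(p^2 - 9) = (p + 4)/(p + 3)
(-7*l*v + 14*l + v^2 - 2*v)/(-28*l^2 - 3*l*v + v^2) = (v - 2)/(4*l + v)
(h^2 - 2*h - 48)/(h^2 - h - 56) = (h + 6)/(h + 7)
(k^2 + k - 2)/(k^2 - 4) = (k - 1)/(k - 2)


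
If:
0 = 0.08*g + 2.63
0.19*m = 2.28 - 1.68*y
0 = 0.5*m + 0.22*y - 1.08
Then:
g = -32.88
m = 1.64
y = 1.17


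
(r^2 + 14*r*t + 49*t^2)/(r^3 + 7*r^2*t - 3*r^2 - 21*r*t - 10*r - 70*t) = (r + 7*t)/(r^2 - 3*r - 10)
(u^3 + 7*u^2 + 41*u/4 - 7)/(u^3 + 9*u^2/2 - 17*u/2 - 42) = (u - 1/2)/(u - 3)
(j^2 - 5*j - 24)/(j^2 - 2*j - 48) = (j + 3)/(j + 6)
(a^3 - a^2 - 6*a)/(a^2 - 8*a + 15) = a*(a + 2)/(a - 5)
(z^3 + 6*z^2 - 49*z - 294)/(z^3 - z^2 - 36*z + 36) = (z^2 - 49)/(z^2 - 7*z + 6)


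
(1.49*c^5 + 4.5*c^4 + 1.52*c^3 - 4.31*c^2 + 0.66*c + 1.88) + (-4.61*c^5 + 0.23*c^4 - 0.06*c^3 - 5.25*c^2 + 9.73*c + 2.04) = -3.12*c^5 + 4.73*c^4 + 1.46*c^3 - 9.56*c^2 + 10.39*c + 3.92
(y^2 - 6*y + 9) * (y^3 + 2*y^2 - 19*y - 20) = y^5 - 4*y^4 - 22*y^3 + 112*y^2 - 51*y - 180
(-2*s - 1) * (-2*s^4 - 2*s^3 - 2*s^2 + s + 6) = 4*s^5 + 6*s^4 + 6*s^3 - 13*s - 6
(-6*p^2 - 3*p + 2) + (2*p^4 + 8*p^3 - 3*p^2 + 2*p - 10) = 2*p^4 + 8*p^3 - 9*p^2 - p - 8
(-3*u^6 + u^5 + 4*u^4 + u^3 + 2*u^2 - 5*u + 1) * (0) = 0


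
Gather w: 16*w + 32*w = 48*w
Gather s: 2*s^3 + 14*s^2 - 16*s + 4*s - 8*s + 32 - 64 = 2*s^3 + 14*s^2 - 20*s - 32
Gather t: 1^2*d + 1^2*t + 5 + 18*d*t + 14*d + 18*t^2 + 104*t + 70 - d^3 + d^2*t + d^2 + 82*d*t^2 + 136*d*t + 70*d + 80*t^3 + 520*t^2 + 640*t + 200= -d^3 + d^2 + 85*d + 80*t^3 + t^2*(82*d + 538) + t*(d^2 + 154*d + 745) + 275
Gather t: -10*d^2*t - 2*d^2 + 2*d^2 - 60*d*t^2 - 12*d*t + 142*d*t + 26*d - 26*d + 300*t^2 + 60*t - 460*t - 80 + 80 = t^2*(300 - 60*d) + t*(-10*d^2 + 130*d - 400)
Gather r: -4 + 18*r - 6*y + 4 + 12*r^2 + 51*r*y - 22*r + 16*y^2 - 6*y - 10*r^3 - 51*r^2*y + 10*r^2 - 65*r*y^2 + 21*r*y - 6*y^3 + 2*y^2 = -10*r^3 + r^2*(22 - 51*y) + r*(-65*y^2 + 72*y - 4) - 6*y^3 + 18*y^2 - 12*y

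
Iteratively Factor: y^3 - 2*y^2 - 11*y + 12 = (y - 4)*(y^2 + 2*y - 3) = (y - 4)*(y - 1)*(y + 3)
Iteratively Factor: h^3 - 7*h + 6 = (h - 2)*(h^2 + 2*h - 3) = (h - 2)*(h + 3)*(h - 1)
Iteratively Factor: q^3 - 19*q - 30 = (q + 2)*(q^2 - 2*q - 15) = (q + 2)*(q + 3)*(q - 5)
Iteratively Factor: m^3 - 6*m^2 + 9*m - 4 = (m - 1)*(m^2 - 5*m + 4) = (m - 4)*(m - 1)*(m - 1)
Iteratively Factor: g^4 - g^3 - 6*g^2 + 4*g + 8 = (g + 1)*(g^3 - 2*g^2 - 4*g + 8) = (g + 1)*(g + 2)*(g^2 - 4*g + 4) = (g - 2)*(g + 1)*(g + 2)*(g - 2)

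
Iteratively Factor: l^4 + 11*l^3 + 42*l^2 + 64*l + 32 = (l + 4)*(l^3 + 7*l^2 + 14*l + 8) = (l + 1)*(l + 4)*(l^2 + 6*l + 8) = (l + 1)*(l + 4)^2*(l + 2)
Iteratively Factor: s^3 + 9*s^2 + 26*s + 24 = (s + 4)*(s^2 + 5*s + 6) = (s + 3)*(s + 4)*(s + 2)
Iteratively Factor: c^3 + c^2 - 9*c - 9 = (c - 3)*(c^2 + 4*c + 3) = (c - 3)*(c + 1)*(c + 3)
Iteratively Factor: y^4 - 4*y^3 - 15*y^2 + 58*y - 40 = (y + 4)*(y^3 - 8*y^2 + 17*y - 10) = (y - 1)*(y + 4)*(y^2 - 7*y + 10) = (y - 5)*(y - 1)*(y + 4)*(y - 2)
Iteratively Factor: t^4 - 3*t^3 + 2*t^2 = (t)*(t^3 - 3*t^2 + 2*t) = t*(t - 1)*(t^2 - 2*t) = t^2*(t - 1)*(t - 2)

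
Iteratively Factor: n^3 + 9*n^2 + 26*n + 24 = (n + 4)*(n^2 + 5*n + 6) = (n + 3)*(n + 4)*(n + 2)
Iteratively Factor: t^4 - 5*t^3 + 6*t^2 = (t)*(t^3 - 5*t^2 + 6*t) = t*(t - 2)*(t^2 - 3*t) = t*(t - 3)*(t - 2)*(t)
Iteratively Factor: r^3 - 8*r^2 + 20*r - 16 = (r - 2)*(r^2 - 6*r + 8) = (r - 4)*(r - 2)*(r - 2)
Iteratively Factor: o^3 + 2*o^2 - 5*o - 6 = (o + 1)*(o^2 + o - 6) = (o + 1)*(o + 3)*(o - 2)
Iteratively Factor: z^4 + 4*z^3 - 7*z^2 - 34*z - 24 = (z + 4)*(z^3 - 7*z - 6) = (z + 2)*(z + 4)*(z^2 - 2*z - 3) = (z - 3)*(z + 2)*(z + 4)*(z + 1)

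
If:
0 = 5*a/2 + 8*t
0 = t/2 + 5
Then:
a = 32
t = -10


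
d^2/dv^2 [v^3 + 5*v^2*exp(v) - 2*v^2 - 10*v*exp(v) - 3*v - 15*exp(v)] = 5*v^2*exp(v) + 10*v*exp(v) + 6*v - 25*exp(v) - 4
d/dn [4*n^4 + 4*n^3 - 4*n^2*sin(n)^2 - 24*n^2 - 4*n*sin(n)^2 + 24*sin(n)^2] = 16*n^3 - 4*n^2*sin(2*n) + 12*n^2 + 4*sqrt(2)*n*cos(2*n + pi/4) - 52*n + 24*sin(2*n) + 2*cos(2*n) - 2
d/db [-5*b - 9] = -5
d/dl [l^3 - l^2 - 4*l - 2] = 3*l^2 - 2*l - 4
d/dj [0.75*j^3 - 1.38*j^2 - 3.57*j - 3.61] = 2.25*j^2 - 2.76*j - 3.57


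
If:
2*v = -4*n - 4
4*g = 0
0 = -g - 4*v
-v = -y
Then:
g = 0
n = -1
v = 0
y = 0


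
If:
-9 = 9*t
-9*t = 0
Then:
No Solution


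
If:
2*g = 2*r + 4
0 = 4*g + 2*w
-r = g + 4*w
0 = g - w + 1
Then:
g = -1/3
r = -7/3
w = 2/3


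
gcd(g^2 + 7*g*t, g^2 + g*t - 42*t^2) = g + 7*t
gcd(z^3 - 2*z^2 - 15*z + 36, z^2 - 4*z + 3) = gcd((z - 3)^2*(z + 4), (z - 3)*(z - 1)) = z - 3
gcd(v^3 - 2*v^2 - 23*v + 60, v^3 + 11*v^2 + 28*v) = 1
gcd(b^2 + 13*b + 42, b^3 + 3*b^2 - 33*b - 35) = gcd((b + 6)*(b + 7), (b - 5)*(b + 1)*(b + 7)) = b + 7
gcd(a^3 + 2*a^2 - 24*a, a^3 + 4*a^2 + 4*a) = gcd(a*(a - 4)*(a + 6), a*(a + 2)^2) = a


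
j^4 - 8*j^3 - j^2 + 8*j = j*(j - 8)*(j - 1)*(j + 1)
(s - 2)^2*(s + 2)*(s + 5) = s^4 + 3*s^3 - 14*s^2 - 12*s + 40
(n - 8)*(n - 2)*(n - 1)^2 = n^4 - 12*n^3 + 37*n^2 - 42*n + 16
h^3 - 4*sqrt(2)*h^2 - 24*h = h*(h - 6*sqrt(2))*(h + 2*sqrt(2))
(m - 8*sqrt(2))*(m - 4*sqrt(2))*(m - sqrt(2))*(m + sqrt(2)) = m^4 - 12*sqrt(2)*m^3 + 62*m^2 + 24*sqrt(2)*m - 128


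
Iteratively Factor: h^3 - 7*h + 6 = (h + 3)*(h^2 - 3*h + 2) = (h - 1)*(h + 3)*(h - 2)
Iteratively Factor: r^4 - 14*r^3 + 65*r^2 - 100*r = (r - 5)*(r^3 - 9*r^2 + 20*r) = (r - 5)^2*(r^2 - 4*r) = r*(r - 5)^2*(r - 4)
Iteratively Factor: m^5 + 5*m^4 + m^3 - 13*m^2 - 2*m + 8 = (m + 1)*(m^4 + 4*m^3 - 3*m^2 - 10*m + 8) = (m - 1)*(m + 1)*(m^3 + 5*m^2 + 2*m - 8) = (m - 1)*(m + 1)*(m + 2)*(m^2 + 3*m - 4) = (m - 1)^2*(m + 1)*(m + 2)*(m + 4)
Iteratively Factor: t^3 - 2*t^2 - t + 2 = (t + 1)*(t^2 - 3*t + 2) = (t - 1)*(t + 1)*(t - 2)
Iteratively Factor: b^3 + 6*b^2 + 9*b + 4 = (b + 1)*(b^2 + 5*b + 4) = (b + 1)^2*(b + 4)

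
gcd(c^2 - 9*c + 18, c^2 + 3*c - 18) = c - 3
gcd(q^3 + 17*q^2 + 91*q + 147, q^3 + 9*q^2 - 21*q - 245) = q^2 + 14*q + 49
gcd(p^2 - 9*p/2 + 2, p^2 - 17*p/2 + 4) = p - 1/2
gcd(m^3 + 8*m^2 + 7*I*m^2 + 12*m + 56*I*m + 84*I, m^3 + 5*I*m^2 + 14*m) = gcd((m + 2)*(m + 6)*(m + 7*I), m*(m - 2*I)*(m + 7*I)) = m + 7*I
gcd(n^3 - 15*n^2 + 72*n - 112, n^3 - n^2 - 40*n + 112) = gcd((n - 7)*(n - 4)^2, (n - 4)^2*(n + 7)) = n^2 - 8*n + 16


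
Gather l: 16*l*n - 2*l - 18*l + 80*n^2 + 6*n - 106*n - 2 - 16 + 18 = l*(16*n - 20) + 80*n^2 - 100*n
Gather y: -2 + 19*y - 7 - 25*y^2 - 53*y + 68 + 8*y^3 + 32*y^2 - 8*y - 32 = 8*y^3 + 7*y^2 - 42*y + 27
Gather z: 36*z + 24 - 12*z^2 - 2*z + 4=-12*z^2 + 34*z + 28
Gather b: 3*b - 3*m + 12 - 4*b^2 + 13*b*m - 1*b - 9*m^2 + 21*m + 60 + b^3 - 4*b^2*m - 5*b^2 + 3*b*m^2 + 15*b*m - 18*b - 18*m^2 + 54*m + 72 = b^3 + b^2*(-4*m - 9) + b*(3*m^2 + 28*m - 16) - 27*m^2 + 72*m + 144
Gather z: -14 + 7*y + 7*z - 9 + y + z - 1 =8*y + 8*z - 24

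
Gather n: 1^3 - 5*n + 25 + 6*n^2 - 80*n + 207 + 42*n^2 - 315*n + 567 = 48*n^2 - 400*n + 800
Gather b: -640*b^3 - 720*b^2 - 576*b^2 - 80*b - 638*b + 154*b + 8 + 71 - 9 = -640*b^3 - 1296*b^2 - 564*b + 70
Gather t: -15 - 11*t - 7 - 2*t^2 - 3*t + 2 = -2*t^2 - 14*t - 20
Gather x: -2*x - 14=-2*x - 14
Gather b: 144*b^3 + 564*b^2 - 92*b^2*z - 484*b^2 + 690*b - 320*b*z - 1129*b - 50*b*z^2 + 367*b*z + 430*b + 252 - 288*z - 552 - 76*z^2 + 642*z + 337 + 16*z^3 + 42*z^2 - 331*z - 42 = 144*b^3 + b^2*(80 - 92*z) + b*(-50*z^2 + 47*z - 9) + 16*z^3 - 34*z^2 + 23*z - 5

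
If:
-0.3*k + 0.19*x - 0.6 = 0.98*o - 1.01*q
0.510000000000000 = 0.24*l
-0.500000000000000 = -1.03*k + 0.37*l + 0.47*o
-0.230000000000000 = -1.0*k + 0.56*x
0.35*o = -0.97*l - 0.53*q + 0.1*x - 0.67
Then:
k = -0.45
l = 2.12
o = -3.72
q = -2.92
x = -1.21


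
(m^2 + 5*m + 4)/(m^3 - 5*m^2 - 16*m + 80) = (m + 1)/(m^2 - 9*m + 20)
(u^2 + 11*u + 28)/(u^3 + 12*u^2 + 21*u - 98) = (u + 4)/(u^2 + 5*u - 14)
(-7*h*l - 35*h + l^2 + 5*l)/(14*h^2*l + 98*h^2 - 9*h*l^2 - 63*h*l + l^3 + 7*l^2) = (-l - 5)/(2*h*l + 14*h - l^2 - 7*l)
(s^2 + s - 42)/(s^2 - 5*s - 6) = (s + 7)/(s + 1)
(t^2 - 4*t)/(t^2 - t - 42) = t*(4 - t)/(-t^2 + t + 42)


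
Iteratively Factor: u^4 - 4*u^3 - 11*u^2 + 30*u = (u)*(u^3 - 4*u^2 - 11*u + 30) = u*(u - 5)*(u^2 + u - 6) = u*(u - 5)*(u + 3)*(u - 2)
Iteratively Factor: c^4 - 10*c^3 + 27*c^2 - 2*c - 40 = (c - 4)*(c^3 - 6*c^2 + 3*c + 10) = (c - 4)*(c + 1)*(c^2 - 7*c + 10) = (c - 5)*(c - 4)*(c + 1)*(c - 2)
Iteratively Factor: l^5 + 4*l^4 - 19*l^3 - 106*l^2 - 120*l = (l + 4)*(l^4 - 19*l^2 - 30*l) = (l - 5)*(l + 4)*(l^3 + 5*l^2 + 6*l) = l*(l - 5)*(l + 4)*(l^2 + 5*l + 6) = l*(l - 5)*(l + 2)*(l + 4)*(l + 3)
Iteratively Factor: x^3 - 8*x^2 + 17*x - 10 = (x - 2)*(x^2 - 6*x + 5) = (x - 2)*(x - 1)*(x - 5)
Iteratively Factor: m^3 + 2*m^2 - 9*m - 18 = (m - 3)*(m^2 + 5*m + 6) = (m - 3)*(m + 2)*(m + 3)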